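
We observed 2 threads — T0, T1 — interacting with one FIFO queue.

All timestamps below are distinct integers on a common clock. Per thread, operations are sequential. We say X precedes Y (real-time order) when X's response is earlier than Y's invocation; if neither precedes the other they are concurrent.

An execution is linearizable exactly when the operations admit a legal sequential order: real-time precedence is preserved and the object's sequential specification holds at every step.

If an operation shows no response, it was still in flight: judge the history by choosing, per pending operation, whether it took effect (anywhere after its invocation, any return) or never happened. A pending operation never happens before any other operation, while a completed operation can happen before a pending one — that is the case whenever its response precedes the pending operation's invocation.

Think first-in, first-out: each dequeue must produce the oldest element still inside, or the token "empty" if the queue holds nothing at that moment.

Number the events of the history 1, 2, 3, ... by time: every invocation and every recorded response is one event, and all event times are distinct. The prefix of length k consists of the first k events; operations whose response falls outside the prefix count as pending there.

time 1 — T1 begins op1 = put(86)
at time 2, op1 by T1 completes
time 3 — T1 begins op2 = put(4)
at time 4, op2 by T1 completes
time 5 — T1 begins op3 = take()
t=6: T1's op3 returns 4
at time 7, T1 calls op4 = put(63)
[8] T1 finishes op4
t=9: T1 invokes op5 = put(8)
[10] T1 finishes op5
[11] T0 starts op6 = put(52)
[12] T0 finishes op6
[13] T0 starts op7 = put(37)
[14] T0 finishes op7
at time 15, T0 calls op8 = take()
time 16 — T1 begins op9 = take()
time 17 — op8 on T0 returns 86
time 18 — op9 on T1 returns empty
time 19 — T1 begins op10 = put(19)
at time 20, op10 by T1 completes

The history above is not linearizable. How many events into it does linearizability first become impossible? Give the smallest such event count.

events 1..5 are linearizable; a witness order is op1, op2:
1. op1 put(86), leaving queue <86>
2. op2 put(4), leaving queue <86,4>
with event 6 included (op3 responding at time 6), all real-time-consistent orders fail
for example op1, op2, op3 fails at step 3: op3 take() → 4 is not legal there

6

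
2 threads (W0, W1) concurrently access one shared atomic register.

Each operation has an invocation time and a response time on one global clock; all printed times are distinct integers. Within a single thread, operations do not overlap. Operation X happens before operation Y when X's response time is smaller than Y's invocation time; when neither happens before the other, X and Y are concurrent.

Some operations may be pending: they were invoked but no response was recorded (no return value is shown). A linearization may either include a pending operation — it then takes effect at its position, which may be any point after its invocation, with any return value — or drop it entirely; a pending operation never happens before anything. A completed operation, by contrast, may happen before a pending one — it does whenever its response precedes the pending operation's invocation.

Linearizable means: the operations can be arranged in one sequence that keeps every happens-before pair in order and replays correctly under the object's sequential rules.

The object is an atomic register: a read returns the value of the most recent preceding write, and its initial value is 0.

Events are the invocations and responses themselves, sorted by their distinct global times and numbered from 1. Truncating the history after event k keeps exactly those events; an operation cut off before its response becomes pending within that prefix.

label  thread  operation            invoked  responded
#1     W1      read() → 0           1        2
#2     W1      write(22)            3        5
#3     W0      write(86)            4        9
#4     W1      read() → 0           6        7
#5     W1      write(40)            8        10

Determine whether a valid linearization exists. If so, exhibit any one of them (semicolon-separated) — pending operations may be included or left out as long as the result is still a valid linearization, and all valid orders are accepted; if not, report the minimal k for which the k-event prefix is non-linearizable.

not linearizable — minimal violating prefix: 7 events

events 1..6 are fine; event 7 — the response of #4 at time 7 — makes the prefix non-linearizable
exactly one order of the 3 completed ops respects real time; the atomic register replay fails
no escape via the 1 pending operation (#3): every completion choice fails
take #1, #2, #4 (pending dropped): step 3 already fails, because #4 read() → 0 cannot occur there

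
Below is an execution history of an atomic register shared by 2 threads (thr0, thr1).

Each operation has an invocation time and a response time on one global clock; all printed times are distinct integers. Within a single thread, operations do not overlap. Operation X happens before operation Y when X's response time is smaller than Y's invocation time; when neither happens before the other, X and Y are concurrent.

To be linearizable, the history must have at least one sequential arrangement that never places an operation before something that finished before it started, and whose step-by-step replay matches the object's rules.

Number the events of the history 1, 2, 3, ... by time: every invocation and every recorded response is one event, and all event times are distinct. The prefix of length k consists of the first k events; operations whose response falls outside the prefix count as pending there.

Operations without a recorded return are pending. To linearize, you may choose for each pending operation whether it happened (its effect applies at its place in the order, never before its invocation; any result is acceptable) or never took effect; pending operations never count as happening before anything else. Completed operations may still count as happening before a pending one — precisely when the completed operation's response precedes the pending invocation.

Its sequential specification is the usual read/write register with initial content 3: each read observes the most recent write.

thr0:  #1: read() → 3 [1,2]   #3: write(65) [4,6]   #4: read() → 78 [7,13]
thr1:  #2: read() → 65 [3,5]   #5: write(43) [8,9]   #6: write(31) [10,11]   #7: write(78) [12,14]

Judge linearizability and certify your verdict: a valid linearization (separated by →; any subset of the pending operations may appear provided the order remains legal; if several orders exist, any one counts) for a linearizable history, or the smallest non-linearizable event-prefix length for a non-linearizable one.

linearizable — witness: #1 → #3 → #2 → #5 → #6 → #7 → #4

step 1: #1 read() → 3 — value 3
step 2: #3 write(65) — value 65
step 3: #2 read() → 65 — value 65
step 4: #5 write(43) — value 43
step 5: #6 write(31) — value 31
step 6: #7 write(78) — value 78
step 7: #4 read() → 78 — value 78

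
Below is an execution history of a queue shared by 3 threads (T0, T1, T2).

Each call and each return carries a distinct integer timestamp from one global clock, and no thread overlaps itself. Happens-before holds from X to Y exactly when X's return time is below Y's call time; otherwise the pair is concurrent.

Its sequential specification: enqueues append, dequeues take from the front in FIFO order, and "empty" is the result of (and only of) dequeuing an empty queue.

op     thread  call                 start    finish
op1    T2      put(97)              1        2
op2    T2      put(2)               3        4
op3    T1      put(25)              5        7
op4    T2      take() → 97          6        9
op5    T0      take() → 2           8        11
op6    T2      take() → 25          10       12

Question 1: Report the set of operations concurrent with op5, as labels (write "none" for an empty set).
op4, op6

overlap test against op5 [8,11]: concurrent iff the interval meets 8..11
op1 [1,2]: before
op2 [3,4]: before
op3 [5,7]: before
op4 [6,9]: concurrent
op6 [10,12]: concurrent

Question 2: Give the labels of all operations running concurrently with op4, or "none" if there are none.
op3, op5

op4 runs from 6 to 9; window-overlapping ops are concurrent
op1 [1,2]: before
op2 [3,4]: before
op3 [5,7]: concurrent
op5 [8,11]: concurrent
op6 [10,12]: after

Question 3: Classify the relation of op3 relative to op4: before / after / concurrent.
concurrent

op3 spans [5,7], op4 spans [6,9]
the intervals overlap in both directions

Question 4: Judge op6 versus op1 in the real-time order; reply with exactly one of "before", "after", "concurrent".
after

op6 spans [10,12], op1 spans [1,2]
resp(op1)=2 < inv(op6)=10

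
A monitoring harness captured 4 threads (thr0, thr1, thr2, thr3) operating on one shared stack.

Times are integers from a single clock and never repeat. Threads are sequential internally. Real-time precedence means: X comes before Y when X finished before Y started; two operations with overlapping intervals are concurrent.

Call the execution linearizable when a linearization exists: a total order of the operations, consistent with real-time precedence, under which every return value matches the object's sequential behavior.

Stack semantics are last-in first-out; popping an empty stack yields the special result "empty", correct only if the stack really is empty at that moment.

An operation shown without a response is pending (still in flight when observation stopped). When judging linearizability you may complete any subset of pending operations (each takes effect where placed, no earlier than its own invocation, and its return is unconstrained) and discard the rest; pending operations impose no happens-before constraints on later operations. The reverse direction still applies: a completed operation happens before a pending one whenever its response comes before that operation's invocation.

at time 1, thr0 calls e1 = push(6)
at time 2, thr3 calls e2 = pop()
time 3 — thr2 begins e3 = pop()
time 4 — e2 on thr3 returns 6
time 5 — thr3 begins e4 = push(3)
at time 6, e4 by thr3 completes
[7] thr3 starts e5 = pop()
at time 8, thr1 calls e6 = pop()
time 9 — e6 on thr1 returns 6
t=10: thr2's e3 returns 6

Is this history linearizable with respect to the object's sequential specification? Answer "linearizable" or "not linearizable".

already the first 9 events (up to e6's response at time 9) admit no linearization; the first 8 still do
exhaustive check: the 3 completed stack ops admit one real-time order; illegal
include/drop combinations of the 3 pending operations (e1, e3, e5) were all tried; none helps
one such order, e2, e4, e6 (pending dropped), breaks at step 1 where e2 pop() → 6 is illegal

not linearizable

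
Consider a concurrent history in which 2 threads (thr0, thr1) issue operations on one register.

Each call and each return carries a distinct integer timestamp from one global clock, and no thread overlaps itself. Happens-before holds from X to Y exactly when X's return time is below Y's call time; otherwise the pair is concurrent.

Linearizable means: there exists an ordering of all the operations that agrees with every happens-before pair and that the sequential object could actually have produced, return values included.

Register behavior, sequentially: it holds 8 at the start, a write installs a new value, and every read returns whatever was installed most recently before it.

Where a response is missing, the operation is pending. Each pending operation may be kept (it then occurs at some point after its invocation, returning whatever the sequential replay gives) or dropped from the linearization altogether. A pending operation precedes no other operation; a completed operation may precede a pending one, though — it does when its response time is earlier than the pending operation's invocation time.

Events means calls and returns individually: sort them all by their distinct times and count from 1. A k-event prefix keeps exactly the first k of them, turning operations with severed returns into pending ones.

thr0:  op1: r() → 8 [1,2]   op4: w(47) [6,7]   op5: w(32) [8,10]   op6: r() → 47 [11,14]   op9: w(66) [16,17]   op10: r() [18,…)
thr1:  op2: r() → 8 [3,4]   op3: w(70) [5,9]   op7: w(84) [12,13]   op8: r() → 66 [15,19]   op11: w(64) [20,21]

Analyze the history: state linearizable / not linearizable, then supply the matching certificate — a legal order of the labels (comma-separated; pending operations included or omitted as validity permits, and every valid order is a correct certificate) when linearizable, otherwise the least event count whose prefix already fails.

not linearizable — minimal violating prefix: 14 events

prefix check: 1..13 passes, 1..14 fails once op6's time-14 response joins
all 6 real-time-respecting orders fail — 7 completed register operations, no legal replay
sample order op1, op2, op3, op4, op5, op6, op7 stalls at step 6 — op6 r() → 47 has no legal effect
sample order op1, op2, op3, op4, op5, op7, op6 stalls at step 7 — op6 r() → 47 has no legal effect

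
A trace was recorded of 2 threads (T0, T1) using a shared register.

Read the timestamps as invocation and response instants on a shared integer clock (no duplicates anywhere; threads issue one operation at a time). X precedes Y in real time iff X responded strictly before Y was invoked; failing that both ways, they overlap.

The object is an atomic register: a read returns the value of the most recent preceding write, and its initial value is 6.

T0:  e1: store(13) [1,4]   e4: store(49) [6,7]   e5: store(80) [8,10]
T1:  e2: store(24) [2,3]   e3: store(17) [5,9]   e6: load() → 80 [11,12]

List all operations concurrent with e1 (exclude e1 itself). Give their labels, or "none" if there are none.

e2

overlap test against e1 [1,4]: concurrent iff the interval meets 1..4
e2 [2,3]: concurrent
e3 [5,9]: after
e4 [6,7]: after
e5 [8,10]: after
e6 [11,12]: after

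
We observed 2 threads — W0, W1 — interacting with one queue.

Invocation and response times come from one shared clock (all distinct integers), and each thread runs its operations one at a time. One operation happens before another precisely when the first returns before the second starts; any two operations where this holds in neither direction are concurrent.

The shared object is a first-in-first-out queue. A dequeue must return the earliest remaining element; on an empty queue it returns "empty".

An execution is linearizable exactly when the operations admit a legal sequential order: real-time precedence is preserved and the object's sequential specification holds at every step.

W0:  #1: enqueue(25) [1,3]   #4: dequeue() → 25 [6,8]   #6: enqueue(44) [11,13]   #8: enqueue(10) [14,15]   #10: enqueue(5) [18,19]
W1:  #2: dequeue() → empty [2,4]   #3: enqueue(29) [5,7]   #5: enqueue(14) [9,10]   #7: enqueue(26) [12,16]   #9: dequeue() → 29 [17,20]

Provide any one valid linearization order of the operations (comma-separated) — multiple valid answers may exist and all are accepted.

after step 1 (#2 dequeue() → empty): queue <>
after step 2 (#1 enqueue(25)): queue <25>
after step 3 (#3 enqueue(29)): queue <25,29>
after step 4 (#4 dequeue() → 25): queue <29>
after step 5 (#5 enqueue(14)): queue <29,14>
after step 6 (#6 enqueue(44)): queue <29,14,44>
after step 7 (#7 enqueue(26)): queue <29,14,44,26>
after step 8 (#8 enqueue(10)): queue <29,14,44,26,10>
after step 9 (#9 dequeue() → 29): queue <14,44,26,10>
after step 10 (#10 enqueue(5)): queue <14,44,26,10,5>

#2, #1, #3, #4, #5, #6, #7, #8, #9, #10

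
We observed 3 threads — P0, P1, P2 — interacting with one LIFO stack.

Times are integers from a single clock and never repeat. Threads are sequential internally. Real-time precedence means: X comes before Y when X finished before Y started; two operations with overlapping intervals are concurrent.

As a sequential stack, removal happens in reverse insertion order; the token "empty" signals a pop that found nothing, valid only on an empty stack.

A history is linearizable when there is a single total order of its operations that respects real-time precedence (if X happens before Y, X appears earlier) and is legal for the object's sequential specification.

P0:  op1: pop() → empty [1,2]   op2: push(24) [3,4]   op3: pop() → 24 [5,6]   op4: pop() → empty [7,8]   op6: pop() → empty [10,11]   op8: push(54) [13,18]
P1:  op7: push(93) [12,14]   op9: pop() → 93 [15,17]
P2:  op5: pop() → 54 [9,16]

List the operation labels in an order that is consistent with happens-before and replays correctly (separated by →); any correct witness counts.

step 1: op1 pop() → empty — stack <>
step 2: op2 push(24) — stack <24>
step 3: op3 pop() → 24 — stack <>
step 4: op4 pop() → empty — stack <>
step 5: op6 pop() → empty — stack <>
step 6: op7 push(93) — stack <93>
step 7: op8 push(54) — stack <93,54>
step 8: op5 pop() → 54 — stack <93>
step 9: op9 pop() → 93 — stack <>

op1 → op2 → op3 → op4 → op6 → op7 → op8 → op5 → op9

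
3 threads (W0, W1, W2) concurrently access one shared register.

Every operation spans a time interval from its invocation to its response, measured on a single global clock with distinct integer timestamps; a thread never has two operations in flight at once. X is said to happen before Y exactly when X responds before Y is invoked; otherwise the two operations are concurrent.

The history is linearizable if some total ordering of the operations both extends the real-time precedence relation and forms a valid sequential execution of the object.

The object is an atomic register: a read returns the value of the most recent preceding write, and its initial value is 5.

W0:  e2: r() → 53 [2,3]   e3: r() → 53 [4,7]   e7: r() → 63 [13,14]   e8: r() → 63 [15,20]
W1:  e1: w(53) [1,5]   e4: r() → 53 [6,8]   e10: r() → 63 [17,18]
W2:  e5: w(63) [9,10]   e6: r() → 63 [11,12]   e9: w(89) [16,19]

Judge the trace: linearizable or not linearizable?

a witness: e1, e2, e3, e4, e5, e6, e7, e8, e10, e9
1. e1 w(53), leaving value 53
2. e2 r() → 53, leaving value 53
3. e3 r() → 53, leaving value 53
4. e4 r() → 53, leaving value 53
5. e5 w(63), leaving value 63
6. e6 r() → 63, leaving value 63
7. e7 r() → 63, leaving value 63
8. e8 r() → 63, leaving value 63
9. e10 r() → 63, leaving value 63
10. e9 w(89), leaving value 89

linearizable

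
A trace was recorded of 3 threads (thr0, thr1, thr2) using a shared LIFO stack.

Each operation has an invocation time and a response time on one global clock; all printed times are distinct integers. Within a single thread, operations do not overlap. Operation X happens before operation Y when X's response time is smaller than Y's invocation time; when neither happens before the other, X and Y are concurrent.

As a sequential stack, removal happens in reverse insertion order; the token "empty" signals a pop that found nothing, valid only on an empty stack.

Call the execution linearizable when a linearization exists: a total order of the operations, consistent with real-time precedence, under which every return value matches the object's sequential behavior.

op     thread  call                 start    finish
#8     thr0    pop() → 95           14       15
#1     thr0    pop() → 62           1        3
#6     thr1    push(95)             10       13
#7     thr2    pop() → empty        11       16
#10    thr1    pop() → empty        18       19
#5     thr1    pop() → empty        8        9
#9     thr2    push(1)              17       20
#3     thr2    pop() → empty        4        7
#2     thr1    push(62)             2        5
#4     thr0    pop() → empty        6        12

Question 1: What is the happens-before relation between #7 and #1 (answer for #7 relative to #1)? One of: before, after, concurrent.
after

#7 spans [11,16], #1 spans [1,3]
resp(#1)=3 < inv(#7)=11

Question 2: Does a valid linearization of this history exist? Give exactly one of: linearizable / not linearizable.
linearizable

a witness: #2, #1, #3, #4, #5, #6, #8, #7, #10, #9
1. #2 push(62), leaving stack <62>
2. #1 pop() → 62, leaving stack <>
3. #3 pop() → empty, leaving stack <>
4. #4 pop() → empty, leaving stack <>
5. #5 pop() → empty, leaving stack <>
6. #6 push(95), leaving stack <95>
7. #8 pop() → 95, leaving stack <>
8. #7 pop() → empty, leaving stack <>
9. #10 pop() → empty, leaving stack <>
10. #9 push(1), leaving stack <1>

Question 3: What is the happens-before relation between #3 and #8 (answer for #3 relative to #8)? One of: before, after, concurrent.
before

#3 spans [4,7], #8 spans [14,15]
resp(#3)=7 < inv(#8)=14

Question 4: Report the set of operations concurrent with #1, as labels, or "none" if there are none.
#2

#1 spans [1,3]; an op avoiding the whole window 1..3 is ordered, any other is concurrent
#2 [2,5]: concurrent
#3 [4,7]: after
#4 [6,12]: after
#5 [8,9]: after
#6 [10,13]: after
#7 [11,16]: after
#8 [14,15]: after
#9 [17,20]: after
#10 [18,19]: after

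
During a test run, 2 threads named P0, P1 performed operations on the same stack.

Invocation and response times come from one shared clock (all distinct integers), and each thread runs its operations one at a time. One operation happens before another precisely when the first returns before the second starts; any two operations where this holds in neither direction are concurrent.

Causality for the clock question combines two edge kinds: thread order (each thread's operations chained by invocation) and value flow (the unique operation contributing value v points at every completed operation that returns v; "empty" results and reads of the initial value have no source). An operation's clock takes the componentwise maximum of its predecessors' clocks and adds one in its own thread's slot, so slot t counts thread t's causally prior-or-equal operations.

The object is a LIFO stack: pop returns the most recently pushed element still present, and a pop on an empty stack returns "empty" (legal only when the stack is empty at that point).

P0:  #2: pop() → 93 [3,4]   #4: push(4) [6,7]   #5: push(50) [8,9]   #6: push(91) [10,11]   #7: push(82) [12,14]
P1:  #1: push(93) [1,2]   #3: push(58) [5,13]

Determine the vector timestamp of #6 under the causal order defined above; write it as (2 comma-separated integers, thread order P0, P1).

(4, 1)

no predecessors for #1 (invoked 1): P1 increments from zero → (0, 1)
from VC(#1)=(0, 1), #3 (invoked 5) maxes components and bumps P1 → (0, 2)
from VC(#1)=(0, 1), #2 (invoked 3) maxes components and bumps P0 → (1, 1)
from VC(#2)=(1, 1), #4 (invoked 6) maxes components and bumps P0 → (2, 1)
from VC(#4)=(2, 1), #5 (invoked 8) maxes components and bumps P0 → (3, 1)
from VC(#5)=(3, 1), #6 (invoked 10) maxes components and bumps P0 → (4, 1)
from VC(#6)=(4, 1), #7 (invoked 12) maxes components and bumps P0 → (5, 1)
target: VC(#6) = (4, 1)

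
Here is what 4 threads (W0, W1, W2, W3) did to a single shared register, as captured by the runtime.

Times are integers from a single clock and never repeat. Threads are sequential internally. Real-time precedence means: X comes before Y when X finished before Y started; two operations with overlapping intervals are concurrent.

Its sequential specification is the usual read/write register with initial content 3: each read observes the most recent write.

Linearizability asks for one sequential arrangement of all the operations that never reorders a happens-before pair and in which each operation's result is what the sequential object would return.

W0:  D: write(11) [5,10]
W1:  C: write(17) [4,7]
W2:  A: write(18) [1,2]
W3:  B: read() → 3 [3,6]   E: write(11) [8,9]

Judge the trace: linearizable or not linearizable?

not linearizable

events 1..5 are fine; event 6 — the response of B at time 6 — makes the prefix non-linearizable
the sole real-time-consistent order of 2 completed operations fails the register replay
completion choices over the 2 pending operations (C, D) were checked; none helps
sample order A, B (pending dropped) stalls at step 2 — B read() → 3 has no legal effect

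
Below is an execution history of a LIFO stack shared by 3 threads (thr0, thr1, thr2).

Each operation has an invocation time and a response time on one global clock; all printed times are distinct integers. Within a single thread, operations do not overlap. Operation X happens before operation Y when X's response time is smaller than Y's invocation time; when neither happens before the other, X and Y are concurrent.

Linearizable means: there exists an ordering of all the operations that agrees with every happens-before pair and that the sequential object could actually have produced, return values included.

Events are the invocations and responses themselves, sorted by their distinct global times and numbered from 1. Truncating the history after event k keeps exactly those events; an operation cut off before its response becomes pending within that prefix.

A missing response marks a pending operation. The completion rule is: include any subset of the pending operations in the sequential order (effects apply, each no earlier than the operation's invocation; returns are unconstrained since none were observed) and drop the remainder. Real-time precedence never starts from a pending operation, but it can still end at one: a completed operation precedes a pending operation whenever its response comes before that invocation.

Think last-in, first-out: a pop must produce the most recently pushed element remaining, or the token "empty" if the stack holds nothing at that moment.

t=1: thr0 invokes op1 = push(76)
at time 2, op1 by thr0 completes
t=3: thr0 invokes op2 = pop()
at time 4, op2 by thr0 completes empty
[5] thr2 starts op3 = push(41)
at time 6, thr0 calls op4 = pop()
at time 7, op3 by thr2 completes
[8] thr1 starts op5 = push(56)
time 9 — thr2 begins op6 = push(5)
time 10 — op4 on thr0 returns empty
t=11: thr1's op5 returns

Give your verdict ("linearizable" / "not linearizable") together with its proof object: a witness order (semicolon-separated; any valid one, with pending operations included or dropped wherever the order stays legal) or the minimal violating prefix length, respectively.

not linearizable — minimal violating prefix: 4 events

prefix check: 1..3 passes, 1..4 fails once op2's time-4 response joins
the sole real-time-consistent order of 2 completed operations fails the LIFO stack replay
take op1, op2: step 2 already fails, because op2 pop() → empty cannot occur there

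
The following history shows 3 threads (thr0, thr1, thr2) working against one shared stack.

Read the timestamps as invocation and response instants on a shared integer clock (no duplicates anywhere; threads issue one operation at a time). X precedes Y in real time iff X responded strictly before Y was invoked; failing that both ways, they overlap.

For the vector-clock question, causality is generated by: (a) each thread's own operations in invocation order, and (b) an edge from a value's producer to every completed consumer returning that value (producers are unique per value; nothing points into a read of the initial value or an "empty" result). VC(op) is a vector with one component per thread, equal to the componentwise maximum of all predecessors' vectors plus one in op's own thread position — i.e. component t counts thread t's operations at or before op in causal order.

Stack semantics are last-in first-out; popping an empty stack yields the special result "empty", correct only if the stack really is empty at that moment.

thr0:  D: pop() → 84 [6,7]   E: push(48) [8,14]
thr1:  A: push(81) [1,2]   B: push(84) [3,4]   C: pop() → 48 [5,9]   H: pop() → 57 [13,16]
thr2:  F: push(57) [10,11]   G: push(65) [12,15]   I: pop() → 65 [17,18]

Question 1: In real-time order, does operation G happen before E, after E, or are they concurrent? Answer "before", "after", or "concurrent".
G spans [12,15], E spans [8,14]
the intervals overlap in both directions

concurrent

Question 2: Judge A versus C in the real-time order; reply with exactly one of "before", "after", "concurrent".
A spans [1,2], C spans [5,9]
resp(A)=2 < inv(C)=5

before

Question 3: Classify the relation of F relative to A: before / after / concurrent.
F spans [10,11], A spans [1,2]
resp(A)=2 < inv(F)=10

after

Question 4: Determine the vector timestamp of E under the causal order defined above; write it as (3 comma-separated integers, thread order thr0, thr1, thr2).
VC(F, invoked at 10): no causal predecessors; +1 on thr2 → (0, 0, 1)
VC(A, invoked at 1): no causal predecessors; +1 on thr1 → (0, 1, 0)
VC(G, invoked at 12): max of VC(F)=(0, 0, 1), then +1 on thread thr2 → (0, 0, 2)
VC(B, invoked at 3): max of VC(A)=(0, 1, 0), then +1 on thread thr1 → (0, 2, 0)
VC(I, invoked at 17): max of VC(G)=(0, 0, 2), then +1 on thread thr2 → (0, 0, 3)
VC(D, invoked at 6): max of VC(B)=(0, 2, 0), then +1 on thread thr0 → (1, 2, 0)
VC(E, invoked at 8): max of VC(D)=(1, 2, 0), then +1 on thread thr0 → (2, 2, 0)
VC(C, invoked at 5): max of VC(B)=(0, 2, 0), VC(E)=(2, 2, 0), then +1 on thread thr1 → (2, 3, 0)
VC(H, invoked at 13): max of VC(C)=(2, 3, 0), VC(F)=(0, 0, 1), then +1 on thread thr1 → (2, 4, 1)
target: VC(E) = (2, 2, 0)

(2, 2, 0)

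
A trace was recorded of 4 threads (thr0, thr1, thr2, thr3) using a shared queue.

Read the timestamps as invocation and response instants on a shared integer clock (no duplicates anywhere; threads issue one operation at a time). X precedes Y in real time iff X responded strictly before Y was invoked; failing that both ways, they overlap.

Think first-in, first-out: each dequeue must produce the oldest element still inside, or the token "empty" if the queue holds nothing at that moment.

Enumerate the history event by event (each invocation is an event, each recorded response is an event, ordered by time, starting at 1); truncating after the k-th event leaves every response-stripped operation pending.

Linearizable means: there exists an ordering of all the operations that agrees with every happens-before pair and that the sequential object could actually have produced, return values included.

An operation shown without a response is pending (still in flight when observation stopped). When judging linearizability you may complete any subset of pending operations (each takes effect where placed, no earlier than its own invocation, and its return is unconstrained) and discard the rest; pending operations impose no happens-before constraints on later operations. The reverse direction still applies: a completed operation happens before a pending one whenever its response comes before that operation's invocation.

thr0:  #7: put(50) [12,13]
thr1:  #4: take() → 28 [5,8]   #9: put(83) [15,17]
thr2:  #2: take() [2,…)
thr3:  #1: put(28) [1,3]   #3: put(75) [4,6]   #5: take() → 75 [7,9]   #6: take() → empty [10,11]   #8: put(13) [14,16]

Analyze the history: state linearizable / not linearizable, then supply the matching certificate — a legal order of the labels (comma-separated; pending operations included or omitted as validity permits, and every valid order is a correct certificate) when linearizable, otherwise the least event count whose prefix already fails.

linearizable — witness: #1, #3, #4, #5, #2, #6, #7, #8, #9

1. #1 put(28), leaving queue <28>
2. #3 put(75), leaving queue <28,75>
3. #4 take() → 28, leaving queue <75>
4. #5 take() → 75, leaving queue <>
5. #2 take() (pending, included), leaving queue <>
6. #6 take() → empty, leaving queue <>
7. #7 put(50), leaving queue <50>
8. #8 put(13), leaving queue <50,13>
9. #9 put(83), leaving queue <50,13,83>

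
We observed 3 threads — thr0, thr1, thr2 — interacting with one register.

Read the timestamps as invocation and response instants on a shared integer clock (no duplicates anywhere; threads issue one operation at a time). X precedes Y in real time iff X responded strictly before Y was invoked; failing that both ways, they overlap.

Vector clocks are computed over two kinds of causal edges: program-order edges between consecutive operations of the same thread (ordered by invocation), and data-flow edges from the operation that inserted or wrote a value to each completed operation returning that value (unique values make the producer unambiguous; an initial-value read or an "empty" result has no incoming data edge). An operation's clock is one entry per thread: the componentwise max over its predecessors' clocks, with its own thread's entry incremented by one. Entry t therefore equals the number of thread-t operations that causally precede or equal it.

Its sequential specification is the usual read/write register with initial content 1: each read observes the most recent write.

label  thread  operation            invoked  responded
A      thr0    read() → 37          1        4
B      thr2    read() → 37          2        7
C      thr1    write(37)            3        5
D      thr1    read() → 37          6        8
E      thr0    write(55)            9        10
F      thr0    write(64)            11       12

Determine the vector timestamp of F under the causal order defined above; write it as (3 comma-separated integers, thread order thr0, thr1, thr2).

invoked at 3, C has no predecessors; its own thr1 bump gives (0, 1, 0)
from VC(C)=(0, 1, 0), B (invoked 2) maxes components and bumps thr2 → (0, 1, 1)
from VC(C)=(0, 1, 0), D (invoked 6) maxes components and bumps thr1 → (0, 2, 0)
from VC(C)=(0, 1, 0), A (invoked 1) maxes components and bumps thr0 → (1, 1, 0)
from VC(A)=(1, 1, 0), E (invoked 9) maxes components and bumps thr0 → (2, 1, 0)
from VC(E)=(2, 1, 0), F (invoked 11) maxes components and bumps thr0 → (3, 1, 0)
target: VC(F) = (3, 1, 0)

(3, 1, 0)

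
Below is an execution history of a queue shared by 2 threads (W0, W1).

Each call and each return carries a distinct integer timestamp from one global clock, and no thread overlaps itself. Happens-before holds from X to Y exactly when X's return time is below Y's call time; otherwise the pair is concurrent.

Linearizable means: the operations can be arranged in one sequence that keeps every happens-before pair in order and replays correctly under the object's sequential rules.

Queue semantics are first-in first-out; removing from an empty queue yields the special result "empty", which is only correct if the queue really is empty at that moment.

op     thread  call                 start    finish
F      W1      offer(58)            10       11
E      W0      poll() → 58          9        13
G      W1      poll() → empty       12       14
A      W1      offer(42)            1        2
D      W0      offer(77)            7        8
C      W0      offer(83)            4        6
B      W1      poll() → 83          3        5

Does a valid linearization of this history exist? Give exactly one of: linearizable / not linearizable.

the violation lands at event 5, B's response at time 5: events 1..4 linearize, events 1..5 do not
exactly one order of the 2 completed ops respects real time; the queue replay fails
including or dropping the 1 pending operation (C) in any combination fails
take A, B (pending dropped): step 2 already fails, because B poll() → 83 cannot occur there

not linearizable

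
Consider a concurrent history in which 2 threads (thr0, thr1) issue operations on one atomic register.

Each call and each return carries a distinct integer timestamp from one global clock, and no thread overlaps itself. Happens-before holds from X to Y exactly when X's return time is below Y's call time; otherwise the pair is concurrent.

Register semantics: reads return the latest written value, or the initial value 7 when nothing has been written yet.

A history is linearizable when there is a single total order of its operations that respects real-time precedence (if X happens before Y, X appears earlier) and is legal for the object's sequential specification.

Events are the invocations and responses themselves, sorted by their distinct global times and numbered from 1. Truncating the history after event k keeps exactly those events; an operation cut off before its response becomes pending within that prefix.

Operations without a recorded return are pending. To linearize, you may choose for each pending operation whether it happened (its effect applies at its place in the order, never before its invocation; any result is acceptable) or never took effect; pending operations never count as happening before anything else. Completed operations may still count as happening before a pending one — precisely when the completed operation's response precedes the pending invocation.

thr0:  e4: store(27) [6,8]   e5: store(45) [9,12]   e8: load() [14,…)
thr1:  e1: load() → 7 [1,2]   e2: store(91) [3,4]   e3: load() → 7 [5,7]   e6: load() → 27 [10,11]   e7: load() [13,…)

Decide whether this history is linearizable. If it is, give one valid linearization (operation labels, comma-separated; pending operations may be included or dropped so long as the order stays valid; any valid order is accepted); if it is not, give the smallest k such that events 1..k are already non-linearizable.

not linearizable — minimal violating prefix: 7 events

cut after 6 events: linearizable; cut after 7 events (e3 responds, time 7): not linearizable
exactly one order of the 3 completed ops respects real time; the atomic register replay fails
include/drop combinations of the 1 pending operation (e4) were all tried; none helps
for example e1, e2, e3 (pending dropped) fails at step 3: e3 load() → 7 is not legal there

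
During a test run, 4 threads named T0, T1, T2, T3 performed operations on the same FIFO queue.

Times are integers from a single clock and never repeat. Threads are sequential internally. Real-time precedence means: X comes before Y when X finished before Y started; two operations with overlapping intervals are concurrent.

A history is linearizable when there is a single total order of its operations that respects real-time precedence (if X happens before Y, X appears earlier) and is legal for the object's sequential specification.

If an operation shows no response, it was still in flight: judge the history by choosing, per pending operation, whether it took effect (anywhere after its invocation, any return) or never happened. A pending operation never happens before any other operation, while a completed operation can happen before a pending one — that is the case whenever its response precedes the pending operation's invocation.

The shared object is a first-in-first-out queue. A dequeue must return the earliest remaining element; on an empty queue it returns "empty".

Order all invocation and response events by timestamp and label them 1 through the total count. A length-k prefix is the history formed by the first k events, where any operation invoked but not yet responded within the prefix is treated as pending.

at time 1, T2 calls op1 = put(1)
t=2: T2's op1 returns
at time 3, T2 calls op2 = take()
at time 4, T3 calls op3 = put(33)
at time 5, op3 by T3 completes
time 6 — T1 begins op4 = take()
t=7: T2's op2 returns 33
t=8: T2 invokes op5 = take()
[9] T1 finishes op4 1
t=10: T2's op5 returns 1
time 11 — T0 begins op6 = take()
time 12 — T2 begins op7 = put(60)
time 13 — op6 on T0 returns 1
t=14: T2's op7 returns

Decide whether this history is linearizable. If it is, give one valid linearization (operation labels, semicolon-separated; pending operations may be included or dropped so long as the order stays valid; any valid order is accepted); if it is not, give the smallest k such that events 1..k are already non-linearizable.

not linearizable — minimal violating prefix: 10 events

the violation lands at event 10, op5's response at time 10: events 1..9 linearize, events 1..10 do not
every one of the 5 real-time-consistent orders over 5 completed FIFO queue ops fails the sequential spec
one such order, op1, op2, op3, op4, op5, breaks at step 2 where op2 take() → 33 is illegal
one such order, op1, op2, op3, op5, op4, breaks at step 2 where op2 take() → 33 is illegal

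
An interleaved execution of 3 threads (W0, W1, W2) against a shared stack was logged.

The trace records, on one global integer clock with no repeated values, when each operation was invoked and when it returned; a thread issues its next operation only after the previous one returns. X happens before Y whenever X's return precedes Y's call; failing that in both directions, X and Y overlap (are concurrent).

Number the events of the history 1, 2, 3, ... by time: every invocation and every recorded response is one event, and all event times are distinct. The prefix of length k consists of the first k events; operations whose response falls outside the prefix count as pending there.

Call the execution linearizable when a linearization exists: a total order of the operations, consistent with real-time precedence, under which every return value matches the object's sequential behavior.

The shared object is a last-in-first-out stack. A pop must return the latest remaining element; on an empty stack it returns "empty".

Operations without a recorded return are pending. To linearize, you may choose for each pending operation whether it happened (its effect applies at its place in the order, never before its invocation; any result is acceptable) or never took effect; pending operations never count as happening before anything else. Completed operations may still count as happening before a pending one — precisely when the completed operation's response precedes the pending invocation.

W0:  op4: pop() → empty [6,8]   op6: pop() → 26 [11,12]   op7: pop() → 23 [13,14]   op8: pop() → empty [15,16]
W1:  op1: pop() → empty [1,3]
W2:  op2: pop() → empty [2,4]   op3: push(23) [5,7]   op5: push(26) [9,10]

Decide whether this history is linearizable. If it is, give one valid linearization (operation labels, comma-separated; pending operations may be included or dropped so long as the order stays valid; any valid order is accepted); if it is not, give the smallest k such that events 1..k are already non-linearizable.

step 1: op1 pop() → empty — stack <>
step 2: op2 pop() → empty — stack <>
step 3: op4 pop() → empty — stack <>
step 4: op3 push(23) — stack <23>
step 5: op5 push(26) — stack <23,26>
step 6: op6 pop() → 26 — stack <23>
step 7: op7 pop() → 23 — stack <>
step 8: op8 pop() → empty — stack <>

linearizable — witness: op1, op2, op4, op3, op5, op6, op7, op8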